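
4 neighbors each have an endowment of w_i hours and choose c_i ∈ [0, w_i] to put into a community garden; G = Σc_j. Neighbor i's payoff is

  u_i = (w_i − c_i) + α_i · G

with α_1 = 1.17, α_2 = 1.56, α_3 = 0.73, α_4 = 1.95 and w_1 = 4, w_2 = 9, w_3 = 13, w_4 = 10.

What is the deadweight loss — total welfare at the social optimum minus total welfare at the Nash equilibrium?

∂u_i/∂c_i = α_i − 1, so neighbor i contributes w_i if α_i > 1, else 0.
α_i > 1 for i ∈ {1, 2, 4}; NE contributions (4, 9, 0, 10), G = 23.
W^NE = Σw_i − G^NE + (Σα_i)·G^NE = 36 + 4.41·23 = 137.43.
Planner: ∂(Σu_j)/∂c_i = Σα_j − 1 = 4.41 > 0, so everyone contributes w_i; G^SO = 36, W^SO = 36 + 4.41·36 = 194.76.
Deadweight loss = 57.33.

57.33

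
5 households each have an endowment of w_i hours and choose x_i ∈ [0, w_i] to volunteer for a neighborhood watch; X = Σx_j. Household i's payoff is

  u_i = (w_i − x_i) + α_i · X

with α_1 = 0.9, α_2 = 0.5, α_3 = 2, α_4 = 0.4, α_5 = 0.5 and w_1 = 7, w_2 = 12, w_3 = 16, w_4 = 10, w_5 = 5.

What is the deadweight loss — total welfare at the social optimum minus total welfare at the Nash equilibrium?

112.2

∂u_i/∂x_i = α_i − 1, so household i contributes w_i if α_i > 1, else 0.
α_i > 1 for i ∈ {3}; NE contributions (0, 0, 16, 0, 0), X = 16.
W^NE = Σw_i − X^NE + (Σα_i)·X^NE = 50 + 3.3·16 = 102.8.
Planner: ∂(Σu_j)/∂x_i = Σα_j − 1 = 3.3 > 0, so everyone contributes w_i; X^SO = 50, W^SO = 50 + 3.3·50 = 215.
Deadweight loss = 112.2.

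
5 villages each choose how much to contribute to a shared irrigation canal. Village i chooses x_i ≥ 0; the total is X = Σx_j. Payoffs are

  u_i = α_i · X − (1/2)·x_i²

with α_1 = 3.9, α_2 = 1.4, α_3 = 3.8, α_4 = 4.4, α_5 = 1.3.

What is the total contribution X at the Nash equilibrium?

14.8

Village i's FOC: ∂u_i/∂x_i = α_i − x_i = 0, so x_i* = α_i.
NE contributions = (3.9, 1.4, 3.8, 4.4, 1.3); X = 14.8.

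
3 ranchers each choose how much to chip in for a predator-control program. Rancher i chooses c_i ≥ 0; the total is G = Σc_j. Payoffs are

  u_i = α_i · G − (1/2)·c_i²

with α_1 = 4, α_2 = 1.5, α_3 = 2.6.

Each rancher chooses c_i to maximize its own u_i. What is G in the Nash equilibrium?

8.1

Rancher i's FOC: ∂u_i/∂c_i = α_i − c_i = 0, so c_i* = α_i.
NE contributions = (4, 1.5, 2.6); G = 8.1.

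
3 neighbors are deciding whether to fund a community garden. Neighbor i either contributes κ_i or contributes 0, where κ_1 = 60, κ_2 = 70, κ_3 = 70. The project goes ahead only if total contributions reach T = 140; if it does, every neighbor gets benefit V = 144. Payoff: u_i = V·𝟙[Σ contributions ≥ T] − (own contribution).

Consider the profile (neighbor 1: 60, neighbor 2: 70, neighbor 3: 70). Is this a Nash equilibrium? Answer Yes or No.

Total = 200 ≥ 140: provided.
Neighbor 1 (pledges 60, payoff 84): dropping to 0 → total 140, payoff 144. Profitable deviation.

No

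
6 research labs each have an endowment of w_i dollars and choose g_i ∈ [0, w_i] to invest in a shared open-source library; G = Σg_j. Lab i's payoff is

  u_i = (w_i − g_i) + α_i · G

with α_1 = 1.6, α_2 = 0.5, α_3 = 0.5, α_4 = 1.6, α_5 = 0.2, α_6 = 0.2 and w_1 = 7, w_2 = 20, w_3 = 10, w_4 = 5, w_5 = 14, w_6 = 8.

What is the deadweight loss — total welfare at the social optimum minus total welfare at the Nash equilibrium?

187.2

∂u_i/∂g_i = α_i − 1, so lab i contributes w_i if α_i > 1, else 0.
α_i > 1 for i ∈ {1, 4}; NE contributions (7, 0, 0, 5, 0, 0), G = 12.
W^NE = Σw_i − G^NE + (Σα_i)·G^NE = 64 + 3.6·12 = 107.2.
Planner: ∂(Σu_j)/∂g_i = Σα_j − 1 = 3.6 > 0, so everyone contributes w_i; G^SO = 64, W^SO = 64 + 3.6·64 = 294.4.
Deadweight loss = 187.2.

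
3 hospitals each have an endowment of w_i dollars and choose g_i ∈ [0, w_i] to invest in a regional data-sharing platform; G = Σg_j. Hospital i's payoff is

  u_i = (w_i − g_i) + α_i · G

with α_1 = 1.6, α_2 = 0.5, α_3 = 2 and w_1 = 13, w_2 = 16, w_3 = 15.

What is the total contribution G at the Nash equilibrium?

28

∂u_i/∂g_i = α_i − 1, so hospital i contributes w_i if α_i > 1, else 0.
α_i > 1 for i ∈ {1, 3}; NE contributions (13, 0, 15), G = 28.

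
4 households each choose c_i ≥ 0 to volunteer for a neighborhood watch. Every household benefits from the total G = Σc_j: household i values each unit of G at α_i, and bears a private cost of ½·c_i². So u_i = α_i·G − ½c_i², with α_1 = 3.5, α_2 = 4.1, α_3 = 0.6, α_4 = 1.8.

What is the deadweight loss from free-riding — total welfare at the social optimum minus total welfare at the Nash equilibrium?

Household i's FOC: ∂u_i/∂c_i = α_i − c_i = 0, so c_i* = α_i.
NE contributions = (3.5, 4.1, 0.6, 1.8); G = 10.
W^NE = (Σα)·G − ½Σα_i² = 10² − ½·32.66 = 83.67.
Planner sets c_i = Σα_j = 10 for every i, so G^SO = 4·10 = 40.
W^SO = (Σα)·G^SO − ½·4·(Σα)² = (4/2)·10² = 200.
Deadweight loss = W^SO − W^NE = 116.33.

116.33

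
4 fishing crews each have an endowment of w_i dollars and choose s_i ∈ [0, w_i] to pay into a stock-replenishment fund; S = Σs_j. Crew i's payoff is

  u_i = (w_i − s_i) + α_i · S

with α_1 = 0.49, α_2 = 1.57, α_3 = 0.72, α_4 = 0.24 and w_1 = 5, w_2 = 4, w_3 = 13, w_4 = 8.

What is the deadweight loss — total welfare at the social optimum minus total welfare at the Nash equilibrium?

∂u_i/∂s_i = α_i − 1, so crew i contributes w_i if α_i > 1, else 0.
α_i > 1 for i ∈ {2}; NE contributions (0, 4, 0, 0), S = 4.
W^NE = Σw_i − S^NE + (Σα_i)·S^NE = 30 + 2.02·4 = 38.08.
Planner: ∂(Σu_j)/∂s_i = Σα_j − 1 = 2.02 > 0, so everyone contributes w_i; S^SO = 30, W^SO = 30 + 2.02·30 = 90.6.
Deadweight loss = 52.52.

52.52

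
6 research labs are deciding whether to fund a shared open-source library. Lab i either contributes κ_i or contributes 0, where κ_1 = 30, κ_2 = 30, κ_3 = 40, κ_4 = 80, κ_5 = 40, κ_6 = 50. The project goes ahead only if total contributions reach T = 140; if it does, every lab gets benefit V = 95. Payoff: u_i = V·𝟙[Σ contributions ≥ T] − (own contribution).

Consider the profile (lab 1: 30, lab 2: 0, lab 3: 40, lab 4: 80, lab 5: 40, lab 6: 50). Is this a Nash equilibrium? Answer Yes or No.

Total = 240 ≥ 140: provided.
Lab 1 (pledges 30, payoff 65): dropping to 0 → total 210, payoff 95. Profitable deviation.

No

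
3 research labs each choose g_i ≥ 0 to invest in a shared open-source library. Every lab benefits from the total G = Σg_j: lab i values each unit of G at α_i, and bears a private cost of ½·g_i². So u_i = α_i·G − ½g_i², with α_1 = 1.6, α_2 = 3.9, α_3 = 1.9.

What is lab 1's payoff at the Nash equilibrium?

10.56

Lab i's FOC: ∂u_i/∂g_i = α_i − g_i = 0, so g_i* = α_i.
NE contributions = (1.6, 3.9, 1.9); G = 7.4.
u_1 = α_1·G − ½·(g_1)² = 1.6·7.4 − ½·1.6² = 10.56.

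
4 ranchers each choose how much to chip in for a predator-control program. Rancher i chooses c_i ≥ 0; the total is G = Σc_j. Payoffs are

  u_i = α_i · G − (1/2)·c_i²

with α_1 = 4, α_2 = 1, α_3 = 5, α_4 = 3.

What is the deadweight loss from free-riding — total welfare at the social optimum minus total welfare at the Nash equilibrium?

Rancher i's FOC: ∂u_i/∂c_i = α_i − c_i = 0, so c_i* = α_i.
NE contributions = (4, 1, 5, 3); G = 13.
W^NE = (Σα)·G − ½Σα_i² = 13² − ½·51 = 143.5.
Planner sets c_i = Σα_j = 13 for every i, so G^SO = 4·13 = 52.
W^SO = (Σα)·G^SO − ½·4·(Σα)² = (4/2)·13² = 338.
Deadweight loss = W^SO − W^NE = 194.5.

194.5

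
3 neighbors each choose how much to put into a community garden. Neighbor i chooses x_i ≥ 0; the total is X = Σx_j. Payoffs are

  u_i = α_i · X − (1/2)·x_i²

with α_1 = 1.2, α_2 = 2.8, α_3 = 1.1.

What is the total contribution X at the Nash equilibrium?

5.1

Neighbor i's FOC: ∂u_i/∂x_i = α_i − x_i = 0, so x_i* = α_i.
NE contributions = (1.2, 2.8, 1.1); X = 5.1.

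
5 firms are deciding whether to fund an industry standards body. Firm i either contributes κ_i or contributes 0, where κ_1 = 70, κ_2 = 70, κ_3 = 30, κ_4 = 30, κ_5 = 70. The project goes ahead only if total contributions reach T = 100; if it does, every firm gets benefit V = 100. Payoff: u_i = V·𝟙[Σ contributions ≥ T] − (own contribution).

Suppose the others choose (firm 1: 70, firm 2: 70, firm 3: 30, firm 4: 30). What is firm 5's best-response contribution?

Others' total = 200 ≥ 100; contributing adds cost 70 for no extra benefit.
Best response: 0.

0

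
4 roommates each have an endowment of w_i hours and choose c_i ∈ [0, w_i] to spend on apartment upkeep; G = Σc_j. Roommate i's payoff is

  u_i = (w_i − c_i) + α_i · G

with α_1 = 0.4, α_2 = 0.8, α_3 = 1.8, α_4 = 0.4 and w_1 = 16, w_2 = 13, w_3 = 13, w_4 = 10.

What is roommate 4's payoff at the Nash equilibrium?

15.2

∂u_i/∂c_i = α_i − 1, so roommate i contributes w_i if α_i > 1, else 0.
α_i > 1 for i ∈ {3}; NE contributions (0, 0, 13, 0), G = 13.
u_4 = (10 − 0) + 0.4·13 = 15.2.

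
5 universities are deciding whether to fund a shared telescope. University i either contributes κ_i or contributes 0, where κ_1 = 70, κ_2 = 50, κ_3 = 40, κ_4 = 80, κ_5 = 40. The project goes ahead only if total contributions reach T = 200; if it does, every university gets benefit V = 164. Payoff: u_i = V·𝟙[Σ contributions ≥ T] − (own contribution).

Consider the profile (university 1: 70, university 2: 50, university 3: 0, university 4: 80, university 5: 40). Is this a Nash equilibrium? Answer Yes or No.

No

Total = 240 ≥ 200: provided.
University 1 (pledges 70, payoff 94): dropping to 0 → total 170, payoff 0. No gain.
University 2 (pledges 50, payoff 114): dropping to 0 → total 190, payoff 0. No gain.
University 3 (pledges 0, payoff 164): pledging 40 → total 280, payoff 124. No gain.
University 4 (pledges 80, payoff 84): dropping to 0 → total 160, payoff 0. No gain.
University 5 (pledges 40, payoff 124): dropping to 0 → total 200, payoff 164. Profitable deviation.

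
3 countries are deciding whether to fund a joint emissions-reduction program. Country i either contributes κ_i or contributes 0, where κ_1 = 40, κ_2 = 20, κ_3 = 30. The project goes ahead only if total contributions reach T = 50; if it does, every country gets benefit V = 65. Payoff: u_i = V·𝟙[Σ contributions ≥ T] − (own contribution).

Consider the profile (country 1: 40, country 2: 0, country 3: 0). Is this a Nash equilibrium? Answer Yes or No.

Total = 40 < 50: not provided.
Country 1 (pledges 40, payoff -40): dropping to 0 → total 0, payoff 0. Profitable deviation.

No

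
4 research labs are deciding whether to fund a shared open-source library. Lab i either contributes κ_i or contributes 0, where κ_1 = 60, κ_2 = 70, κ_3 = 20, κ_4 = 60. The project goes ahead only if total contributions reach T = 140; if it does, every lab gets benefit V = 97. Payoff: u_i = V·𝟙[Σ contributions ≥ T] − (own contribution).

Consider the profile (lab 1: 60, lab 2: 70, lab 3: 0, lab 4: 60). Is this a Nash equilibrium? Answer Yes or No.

Yes

Total = 190 ≥ 140: provided.
Lab 1 (pledges 60, payoff 37): dropping to 0 → total 130, payoff 0. No gain.
Lab 2 (pledges 70, payoff 27): dropping to 0 → total 120, payoff 0. No gain.
Lab 3 (pledges 0, payoff 97): pledging 20 → total 210, payoff 77. No gain.
Lab 4 (pledges 60, payoff 37): dropping to 0 → total 130, payoff 0. No gain.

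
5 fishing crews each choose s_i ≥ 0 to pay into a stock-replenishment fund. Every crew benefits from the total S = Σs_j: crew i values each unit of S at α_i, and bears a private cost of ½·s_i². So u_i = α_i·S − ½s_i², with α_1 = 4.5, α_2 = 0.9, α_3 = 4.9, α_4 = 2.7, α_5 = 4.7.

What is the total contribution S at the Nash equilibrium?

Crew i's FOC: ∂u_i/∂s_i = α_i − s_i = 0, so s_i* = α_i.
NE contributions = (4.5, 0.9, 4.9, 2.7, 4.7); S = 17.7.

17.7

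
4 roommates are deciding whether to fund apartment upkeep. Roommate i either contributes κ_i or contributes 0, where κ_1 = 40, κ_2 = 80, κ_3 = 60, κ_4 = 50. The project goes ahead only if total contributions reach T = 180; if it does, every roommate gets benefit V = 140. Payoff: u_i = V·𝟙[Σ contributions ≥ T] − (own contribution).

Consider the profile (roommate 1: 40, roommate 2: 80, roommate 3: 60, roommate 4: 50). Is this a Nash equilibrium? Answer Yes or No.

Total = 230 ≥ 180: provided.
Roommate 1 (pledges 40, payoff 100): dropping to 0 → total 190, payoff 140. Profitable deviation.

No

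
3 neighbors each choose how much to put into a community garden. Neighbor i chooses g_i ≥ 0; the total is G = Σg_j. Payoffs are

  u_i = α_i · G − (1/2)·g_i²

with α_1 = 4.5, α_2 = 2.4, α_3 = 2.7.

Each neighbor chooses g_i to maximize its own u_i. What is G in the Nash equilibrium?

9.6

Neighbor i's FOC: ∂u_i/∂g_i = α_i − g_i = 0, so g_i* = α_i.
NE contributions = (4.5, 2.4, 2.7); G = 9.6.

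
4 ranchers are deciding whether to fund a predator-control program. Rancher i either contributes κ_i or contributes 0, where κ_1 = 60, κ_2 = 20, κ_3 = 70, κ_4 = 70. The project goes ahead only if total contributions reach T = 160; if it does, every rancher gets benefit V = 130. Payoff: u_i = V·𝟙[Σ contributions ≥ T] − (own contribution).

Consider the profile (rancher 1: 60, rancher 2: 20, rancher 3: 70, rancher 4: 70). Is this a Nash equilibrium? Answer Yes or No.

No

Total = 220 ≥ 160: provided.
Rancher 1 (pledges 60, payoff 70): dropping to 0 → total 160, payoff 130. Profitable deviation.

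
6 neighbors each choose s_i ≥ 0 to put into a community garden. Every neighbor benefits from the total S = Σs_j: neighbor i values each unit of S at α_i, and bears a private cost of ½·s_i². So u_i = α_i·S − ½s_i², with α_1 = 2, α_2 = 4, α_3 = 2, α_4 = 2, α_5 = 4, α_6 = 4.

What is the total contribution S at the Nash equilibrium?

18

Neighbor i's FOC: ∂u_i/∂s_i = α_i − s_i = 0, so s_i* = α_i.
NE contributions = (2, 4, 2, 2, 4, 4); S = 18.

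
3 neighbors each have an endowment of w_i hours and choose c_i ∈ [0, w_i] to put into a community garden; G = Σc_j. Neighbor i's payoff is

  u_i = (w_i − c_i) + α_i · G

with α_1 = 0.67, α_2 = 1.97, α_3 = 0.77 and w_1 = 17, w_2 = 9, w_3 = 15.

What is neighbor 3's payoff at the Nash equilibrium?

21.93

∂u_i/∂c_i = α_i − 1, so neighbor i contributes w_i if α_i > 1, else 0.
α_i > 1 for i ∈ {2}; NE contributions (0, 9, 0), G = 9.
u_3 = (15 − 0) + 0.77·9 = 21.93.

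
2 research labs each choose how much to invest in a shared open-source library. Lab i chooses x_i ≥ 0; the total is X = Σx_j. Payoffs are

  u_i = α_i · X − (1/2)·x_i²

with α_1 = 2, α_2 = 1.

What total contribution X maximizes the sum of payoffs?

6

Planner FOC: ∂(Σu_j)/∂x_i = (Σα_j) − x_i = 0, so x_i^SO = Σα_j = 3 for every i; X^SO = 6.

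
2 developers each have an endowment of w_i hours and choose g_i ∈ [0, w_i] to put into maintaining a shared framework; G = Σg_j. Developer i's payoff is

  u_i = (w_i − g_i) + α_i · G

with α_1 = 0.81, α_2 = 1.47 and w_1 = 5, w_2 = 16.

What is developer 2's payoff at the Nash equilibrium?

23.52

∂u_i/∂g_i = α_i − 1, so developer i contributes w_i if α_i > 1, else 0.
α_i > 1 for i ∈ {2}; NE contributions (0, 16), G = 16.
u_2 = (16 − 16) + 1.47·16 = 23.52.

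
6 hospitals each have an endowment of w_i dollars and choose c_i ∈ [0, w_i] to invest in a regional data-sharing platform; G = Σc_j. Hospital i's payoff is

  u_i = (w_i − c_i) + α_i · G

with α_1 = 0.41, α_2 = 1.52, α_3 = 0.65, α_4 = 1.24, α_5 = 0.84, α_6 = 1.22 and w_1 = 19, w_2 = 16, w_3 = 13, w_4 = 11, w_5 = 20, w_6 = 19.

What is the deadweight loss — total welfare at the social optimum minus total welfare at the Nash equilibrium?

∂u_i/∂c_i = α_i − 1, so hospital i contributes w_i if α_i > 1, else 0.
α_i > 1 for i ∈ {2, 4, 6}; NE contributions (0, 16, 0, 11, 0, 19), G = 46.
W^NE = Σw_i − G^NE + (Σα_i)·G^NE = 98 + 4.88·46 = 322.48.
Planner: ∂(Σu_j)/∂c_i = Σα_j − 1 = 4.88 > 0, so everyone contributes w_i; G^SO = 98, W^SO = 98 + 4.88·98 = 576.24.
Deadweight loss = 253.76.

253.76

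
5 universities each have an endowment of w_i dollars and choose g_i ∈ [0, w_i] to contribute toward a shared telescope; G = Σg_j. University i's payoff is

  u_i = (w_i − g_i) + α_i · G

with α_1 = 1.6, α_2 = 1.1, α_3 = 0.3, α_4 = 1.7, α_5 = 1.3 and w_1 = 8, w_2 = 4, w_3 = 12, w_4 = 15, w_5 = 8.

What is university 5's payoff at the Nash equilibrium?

45.5

∂u_i/∂g_i = α_i − 1, so university i contributes w_i if α_i > 1, else 0.
α_i > 1 for i ∈ {1, 2, 4, 5}; NE contributions (8, 4, 0, 15, 8), G = 35.
u_5 = (8 − 8) + 1.3·35 = 45.5.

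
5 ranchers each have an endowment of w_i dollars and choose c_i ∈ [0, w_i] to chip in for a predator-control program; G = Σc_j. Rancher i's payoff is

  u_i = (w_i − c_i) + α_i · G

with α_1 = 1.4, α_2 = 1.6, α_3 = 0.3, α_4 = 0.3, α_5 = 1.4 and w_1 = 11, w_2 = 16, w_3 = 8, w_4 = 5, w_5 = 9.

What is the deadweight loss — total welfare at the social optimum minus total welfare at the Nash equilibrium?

52

∂u_i/∂c_i = α_i − 1, so rancher i contributes w_i if α_i > 1, else 0.
α_i > 1 for i ∈ {1, 2, 5}; NE contributions (11, 16, 0, 0, 9), G = 36.
W^NE = Σw_i − G^NE + (Σα_i)·G^NE = 49 + 4·36 = 193.
Planner: ∂(Σu_j)/∂c_i = Σα_j − 1 = 4 > 0, so everyone contributes w_i; G^SO = 49, W^SO = 49 + 4·49 = 245.
Deadweight loss = 52.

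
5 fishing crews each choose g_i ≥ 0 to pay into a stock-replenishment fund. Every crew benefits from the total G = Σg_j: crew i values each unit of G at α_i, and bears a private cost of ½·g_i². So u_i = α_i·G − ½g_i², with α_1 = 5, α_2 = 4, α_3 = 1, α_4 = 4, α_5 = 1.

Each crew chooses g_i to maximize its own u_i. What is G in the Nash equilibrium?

15

Crew i's FOC: ∂u_i/∂g_i = α_i − g_i = 0, so g_i* = α_i.
NE contributions = (5, 4, 1, 4, 1); G = 15.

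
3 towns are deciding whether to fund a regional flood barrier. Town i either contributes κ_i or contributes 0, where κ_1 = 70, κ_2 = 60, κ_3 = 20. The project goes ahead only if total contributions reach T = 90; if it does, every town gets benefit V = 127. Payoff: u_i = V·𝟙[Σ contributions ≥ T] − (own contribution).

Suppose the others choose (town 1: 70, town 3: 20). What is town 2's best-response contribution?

Others' total = 90 ≥ 90; contributing adds cost 60 for no extra benefit.
Best response: 0.

0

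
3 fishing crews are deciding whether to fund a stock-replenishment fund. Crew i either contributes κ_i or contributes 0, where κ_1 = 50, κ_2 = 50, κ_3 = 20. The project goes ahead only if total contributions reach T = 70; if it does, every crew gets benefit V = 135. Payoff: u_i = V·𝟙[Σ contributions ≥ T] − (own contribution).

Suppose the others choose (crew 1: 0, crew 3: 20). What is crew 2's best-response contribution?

Others' total = 20. Contributing 50 brings total to 70 ≥ 70: gain V − κ_2 = 85.
Best response: 50.

50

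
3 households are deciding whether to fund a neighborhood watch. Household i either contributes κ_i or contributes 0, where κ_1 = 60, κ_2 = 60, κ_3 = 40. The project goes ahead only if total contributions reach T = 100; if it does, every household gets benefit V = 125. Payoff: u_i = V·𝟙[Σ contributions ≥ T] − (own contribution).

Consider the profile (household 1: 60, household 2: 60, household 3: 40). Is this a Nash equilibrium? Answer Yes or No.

Total = 160 ≥ 100: provided.
Household 1 (pledges 60, payoff 65): dropping to 0 → total 100, payoff 125. Profitable deviation.

No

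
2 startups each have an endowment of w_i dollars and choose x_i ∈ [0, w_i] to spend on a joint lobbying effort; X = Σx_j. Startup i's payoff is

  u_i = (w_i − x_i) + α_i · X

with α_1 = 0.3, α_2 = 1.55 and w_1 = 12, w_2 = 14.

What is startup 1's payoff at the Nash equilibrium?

∂u_i/∂x_i = α_i − 1, so startup i contributes w_i if α_i > 1, else 0.
α_i > 1 for i ∈ {2}; NE contributions (0, 14), X = 14.
u_1 = (12 − 0) + 0.3·14 = 16.2.

16.2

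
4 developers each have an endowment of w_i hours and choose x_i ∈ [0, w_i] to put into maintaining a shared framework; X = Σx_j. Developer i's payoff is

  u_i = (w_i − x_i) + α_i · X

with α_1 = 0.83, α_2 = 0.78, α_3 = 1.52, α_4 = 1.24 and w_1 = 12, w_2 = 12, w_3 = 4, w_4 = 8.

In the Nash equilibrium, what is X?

12

∂u_i/∂x_i = α_i − 1, so developer i contributes w_i if α_i > 1, else 0.
α_i > 1 for i ∈ {3, 4}; NE contributions (0, 0, 4, 8), X = 12.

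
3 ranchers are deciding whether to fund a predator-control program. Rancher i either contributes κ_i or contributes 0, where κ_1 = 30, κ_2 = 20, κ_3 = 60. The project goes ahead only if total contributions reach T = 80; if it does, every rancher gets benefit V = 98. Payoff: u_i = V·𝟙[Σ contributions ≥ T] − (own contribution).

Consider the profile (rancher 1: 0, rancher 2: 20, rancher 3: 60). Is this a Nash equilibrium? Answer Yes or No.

Yes

Total = 80 ≥ 80: provided.
Rancher 1 (pledges 0, payoff 98): pledging 30 → total 110, payoff 68. No gain.
Rancher 2 (pledges 20, payoff 78): dropping to 0 → total 60, payoff 0. No gain.
Rancher 3 (pledges 60, payoff 38): dropping to 0 → total 20, payoff 0. No gain.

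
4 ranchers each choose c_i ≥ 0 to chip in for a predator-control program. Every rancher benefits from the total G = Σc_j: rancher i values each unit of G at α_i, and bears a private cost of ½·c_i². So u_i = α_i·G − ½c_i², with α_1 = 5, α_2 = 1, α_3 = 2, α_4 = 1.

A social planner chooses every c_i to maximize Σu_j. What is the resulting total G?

Planner FOC: ∂(Σu_j)/∂c_i = (Σα_j) − c_i = 0, so c_i^SO = Σα_j = 9 for every i; G^SO = 36.

36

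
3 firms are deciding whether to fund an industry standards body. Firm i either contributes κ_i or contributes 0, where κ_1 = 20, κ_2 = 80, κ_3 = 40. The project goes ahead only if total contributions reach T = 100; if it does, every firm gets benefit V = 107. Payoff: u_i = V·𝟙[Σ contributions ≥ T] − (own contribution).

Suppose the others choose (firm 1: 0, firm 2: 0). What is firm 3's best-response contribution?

0

Others' total = 0. Even contributing 40 gives 40 < 100: no benefit either way.
Best response: 0.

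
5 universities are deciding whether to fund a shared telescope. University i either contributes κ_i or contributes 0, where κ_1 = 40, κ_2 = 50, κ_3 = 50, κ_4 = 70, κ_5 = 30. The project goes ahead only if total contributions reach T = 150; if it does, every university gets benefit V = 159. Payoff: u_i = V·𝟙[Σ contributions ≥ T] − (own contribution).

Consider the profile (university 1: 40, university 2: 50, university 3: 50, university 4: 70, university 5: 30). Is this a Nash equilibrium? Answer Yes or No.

Total = 240 ≥ 150: provided.
University 1 (pledges 40, payoff 119): dropping to 0 → total 200, payoff 159. Profitable deviation.

No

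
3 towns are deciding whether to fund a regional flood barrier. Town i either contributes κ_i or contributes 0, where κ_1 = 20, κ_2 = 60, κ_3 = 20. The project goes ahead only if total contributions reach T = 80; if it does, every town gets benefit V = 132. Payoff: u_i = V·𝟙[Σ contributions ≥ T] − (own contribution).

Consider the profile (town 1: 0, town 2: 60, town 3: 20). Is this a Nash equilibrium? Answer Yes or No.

Yes

Total = 80 ≥ 80: provided.
Town 1 (pledges 0, payoff 132): pledging 20 → total 100, payoff 112. No gain.
Town 2 (pledges 60, payoff 72): dropping to 0 → total 20, payoff 0. No gain.
Town 3 (pledges 20, payoff 112): dropping to 0 → total 60, payoff 0. No gain.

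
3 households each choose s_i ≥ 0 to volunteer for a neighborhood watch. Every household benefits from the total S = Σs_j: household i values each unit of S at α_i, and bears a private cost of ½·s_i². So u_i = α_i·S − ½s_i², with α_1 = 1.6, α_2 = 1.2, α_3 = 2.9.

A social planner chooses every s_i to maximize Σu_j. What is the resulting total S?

Planner FOC: ∂(Σu_j)/∂s_i = (Σα_j) − s_i = 0, so s_i^SO = Σα_j = 5.7 for every i; S^SO = 17.1.

17.1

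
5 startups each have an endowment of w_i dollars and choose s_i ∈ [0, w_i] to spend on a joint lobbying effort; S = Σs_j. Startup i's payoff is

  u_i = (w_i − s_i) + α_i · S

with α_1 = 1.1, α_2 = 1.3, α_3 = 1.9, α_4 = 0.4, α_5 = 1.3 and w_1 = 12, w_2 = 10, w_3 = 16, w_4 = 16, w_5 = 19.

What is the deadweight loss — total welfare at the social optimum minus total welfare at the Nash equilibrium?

80

∂u_i/∂s_i = α_i − 1, so startup i contributes w_i if α_i > 1, else 0.
α_i > 1 for i ∈ {1, 2, 3, 5}; NE contributions (12, 10, 16, 0, 19), S = 57.
W^NE = Σw_i − S^NE + (Σα_i)·S^NE = 73 + 5·57 = 358.
Planner: ∂(Σu_j)/∂s_i = Σα_j − 1 = 5 > 0, so everyone contributes w_i; S^SO = 73, W^SO = 73 + 5·73 = 438.
Deadweight loss = 80.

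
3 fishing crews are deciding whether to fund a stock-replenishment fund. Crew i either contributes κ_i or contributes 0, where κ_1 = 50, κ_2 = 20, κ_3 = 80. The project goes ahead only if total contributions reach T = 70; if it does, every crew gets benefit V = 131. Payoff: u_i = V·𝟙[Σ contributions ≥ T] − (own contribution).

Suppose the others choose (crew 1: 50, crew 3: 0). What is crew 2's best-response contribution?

Others' total = 50. Contributing 20 brings total to 70 ≥ 70: gain V − κ_2 = 111.
Best response: 20.

20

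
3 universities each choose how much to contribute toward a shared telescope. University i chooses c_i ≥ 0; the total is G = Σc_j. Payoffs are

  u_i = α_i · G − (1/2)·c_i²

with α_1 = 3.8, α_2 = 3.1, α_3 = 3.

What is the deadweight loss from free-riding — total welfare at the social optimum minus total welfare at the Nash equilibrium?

University i's FOC: ∂u_i/∂c_i = α_i − c_i = 0, so c_i* = α_i.
NE contributions = (3.8, 3.1, 3); G = 9.9.
W^NE = (Σα)·G − ½Σα_i² = 9.9² − ½·33.05 = 81.485.
Planner sets c_i = Σα_j = 9.9 for every i, so G^SO = 3·9.9 = 29.7.
W^SO = (Σα)·G^SO − ½·3·(Σα)² = (3/2)·9.9² = 147.015.
Deadweight loss = W^SO − W^NE = 65.53.

65.53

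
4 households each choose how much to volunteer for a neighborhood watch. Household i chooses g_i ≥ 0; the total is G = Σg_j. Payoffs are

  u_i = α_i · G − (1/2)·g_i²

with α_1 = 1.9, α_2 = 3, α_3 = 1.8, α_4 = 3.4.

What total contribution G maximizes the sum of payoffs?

Planner FOC: ∂(Σu_j)/∂g_i = (Σα_j) − g_i = 0, so g_i^SO = Σα_j = 10.1 for every i; G^SO = 40.4.

40.4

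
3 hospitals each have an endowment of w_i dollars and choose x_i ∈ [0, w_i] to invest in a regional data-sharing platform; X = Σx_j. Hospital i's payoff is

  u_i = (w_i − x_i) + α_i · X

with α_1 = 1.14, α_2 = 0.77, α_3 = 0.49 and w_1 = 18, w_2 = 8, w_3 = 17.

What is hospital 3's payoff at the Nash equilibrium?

25.82

∂u_i/∂x_i = α_i − 1, so hospital i contributes w_i if α_i > 1, else 0.
α_i > 1 for i ∈ {1}; NE contributions (18, 0, 0), X = 18.
u_3 = (17 − 0) + 0.49·18 = 25.82.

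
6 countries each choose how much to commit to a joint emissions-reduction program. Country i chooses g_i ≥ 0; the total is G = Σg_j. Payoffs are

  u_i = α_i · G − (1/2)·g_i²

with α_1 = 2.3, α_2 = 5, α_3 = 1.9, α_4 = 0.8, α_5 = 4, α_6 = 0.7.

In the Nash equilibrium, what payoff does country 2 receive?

61

Country i's FOC: ∂u_i/∂g_i = α_i − g_i = 0, so g_i* = α_i.
NE contributions = (2.3, 5, 1.9, 0.8, 4, 0.7); G = 14.7.
u_2 = α_2·G − ½·(g_2)² = 5·14.7 − ½·5² = 61.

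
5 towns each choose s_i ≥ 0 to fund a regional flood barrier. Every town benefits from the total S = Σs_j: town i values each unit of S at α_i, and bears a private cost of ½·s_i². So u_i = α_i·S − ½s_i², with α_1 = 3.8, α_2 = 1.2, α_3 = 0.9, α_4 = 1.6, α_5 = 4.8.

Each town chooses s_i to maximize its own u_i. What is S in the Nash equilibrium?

Town i's FOC: ∂u_i/∂s_i = α_i − s_i = 0, so s_i* = α_i.
NE contributions = (3.8, 1.2, 0.9, 1.6, 4.8); S = 12.3.

12.3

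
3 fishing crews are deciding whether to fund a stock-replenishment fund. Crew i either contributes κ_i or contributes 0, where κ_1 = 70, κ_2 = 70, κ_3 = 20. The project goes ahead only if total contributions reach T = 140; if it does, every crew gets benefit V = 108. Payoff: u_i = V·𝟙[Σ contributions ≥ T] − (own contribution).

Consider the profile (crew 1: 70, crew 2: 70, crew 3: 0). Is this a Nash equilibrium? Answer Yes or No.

Total = 140 ≥ 140: provided.
Crew 1 (pledges 70, payoff 38): dropping to 0 → total 70, payoff 0. No gain.
Crew 2 (pledges 70, payoff 38): dropping to 0 → total 70, payoff 0. No gain.
Crew 3 (pledges 0, payoff 108): pledging 20 → total 160, payoff 88. No gain.

Yes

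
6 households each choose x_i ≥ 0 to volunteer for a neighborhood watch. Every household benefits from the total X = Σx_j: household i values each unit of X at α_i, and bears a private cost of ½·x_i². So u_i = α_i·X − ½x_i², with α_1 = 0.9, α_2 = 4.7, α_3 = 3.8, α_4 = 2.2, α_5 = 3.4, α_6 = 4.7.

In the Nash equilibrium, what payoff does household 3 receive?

Household i's FOC: ∂u_i/∂x_i = α_i − x_i = 0, so x_i* = α_i.
NE contributions = (0.9, 4.7, 3.8, 2.2, 3.4, 4.7); X = 19.7.
u_3 = α_3·X − ½·(x_3)² = 3.8·19.7 − ½·3.8² = 67.64.

67.64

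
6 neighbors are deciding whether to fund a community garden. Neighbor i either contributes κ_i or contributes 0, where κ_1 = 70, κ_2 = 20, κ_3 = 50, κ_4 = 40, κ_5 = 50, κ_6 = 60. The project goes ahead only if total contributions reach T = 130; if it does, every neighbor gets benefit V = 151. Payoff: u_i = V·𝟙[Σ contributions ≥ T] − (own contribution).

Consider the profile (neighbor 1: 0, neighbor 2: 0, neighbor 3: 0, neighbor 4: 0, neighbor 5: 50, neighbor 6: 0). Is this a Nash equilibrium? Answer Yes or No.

No

Total = 50 < 130: not provided.
Neighbor 1 (pledges 0, payoff 0): pledging 70 → total 120, payoff -70. No gain.
Neighbor 2 (pledges 0, payoff 0): pledging 20 → total 70, payoff -20. No gain.
Neighbor 3 (pledges 0, payoff 0): pledging 50 → total 100, payoff -50. No gain.
Neighbor 4 (pledges 0, payoff 0): pledging 40 → total 90, payoff -40. No gain.
Neighbor 5 (pledges 50, payoff -50): dropping to 0 → total 0, payoff 0. Profitable deviation.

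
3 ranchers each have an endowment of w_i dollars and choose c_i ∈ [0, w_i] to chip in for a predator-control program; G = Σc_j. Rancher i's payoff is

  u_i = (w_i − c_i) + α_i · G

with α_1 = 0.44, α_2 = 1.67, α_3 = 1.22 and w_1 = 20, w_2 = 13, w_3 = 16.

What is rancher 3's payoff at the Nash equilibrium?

∂u_i/∂c_i = α_i − 1, so rancher i contributes w_i if α_i > 1, else 0.
α_i > 1 for i ∈ {2, 3}; NE contributions (0, 13, 16), G = 29.
u_3 = (16 − 16) + 1.22·29 = 35.38.

35.38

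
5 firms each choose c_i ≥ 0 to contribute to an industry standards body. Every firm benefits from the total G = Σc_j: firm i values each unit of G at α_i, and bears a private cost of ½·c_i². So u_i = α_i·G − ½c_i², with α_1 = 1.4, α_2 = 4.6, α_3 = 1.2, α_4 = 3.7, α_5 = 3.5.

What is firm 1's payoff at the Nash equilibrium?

19.18

Firm i's FOC: ∂u_i/∂c_i = α_i − c_i = 0, so c_i* = α_i.
NE contributions = (1.4, 4.6, 1.2, 3.7, 3.5); G = 14.4.
u_1 = α_1·G − ½·(c_1)² = 1.4·14.4 − ½·1.4² = 19.18.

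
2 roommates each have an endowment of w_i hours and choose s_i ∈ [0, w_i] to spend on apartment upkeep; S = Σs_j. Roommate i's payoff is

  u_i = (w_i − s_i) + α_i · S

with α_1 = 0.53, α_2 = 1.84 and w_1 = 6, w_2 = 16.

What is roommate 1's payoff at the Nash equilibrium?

14.48

∂u_i/∂s_i = α_i − 1, so roommate i contributes w_i if α_i > 1, else 0.
α_i > 1 for i ∈ {2}; NE contributions (0, 16), S = 16.
u_1 = (6 − 0) + 0.53·16 = 14.48.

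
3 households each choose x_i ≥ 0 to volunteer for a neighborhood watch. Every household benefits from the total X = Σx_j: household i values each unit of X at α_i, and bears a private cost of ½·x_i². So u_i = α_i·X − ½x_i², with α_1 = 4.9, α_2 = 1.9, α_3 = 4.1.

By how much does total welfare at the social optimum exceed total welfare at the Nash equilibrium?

81.62

Household i's FOC: ∂u_i/∂x_i = α_i − x_i = 0, so x_i* = α_i.
NE contributions = (4.9, 1.9, 4.1); X = 10.9.
W^NE = (Σα)·X − ½Σα_i² = 10.9² − ½·44.43 = 96.595.
Planner sets x_i = Σα_j = 10.9 for every i, so X^SO = 3·10.9 = 32.7.
W^SO = (Σα)·X^SO − ½·3·(Σα)² = (3/2)·10.9² = 178.215.
Deadweight loss = W^SO − W^NE = 81.62.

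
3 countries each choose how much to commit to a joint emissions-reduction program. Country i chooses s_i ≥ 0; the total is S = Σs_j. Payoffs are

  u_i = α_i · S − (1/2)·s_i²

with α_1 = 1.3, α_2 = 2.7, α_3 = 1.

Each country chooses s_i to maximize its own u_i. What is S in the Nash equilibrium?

Country i's FOC: ∂u_i/∂s_i = α_i − s_i = 0, so s_i* = α_i.
NE contributions = (1.3, 2.7, 1); S = 5.

5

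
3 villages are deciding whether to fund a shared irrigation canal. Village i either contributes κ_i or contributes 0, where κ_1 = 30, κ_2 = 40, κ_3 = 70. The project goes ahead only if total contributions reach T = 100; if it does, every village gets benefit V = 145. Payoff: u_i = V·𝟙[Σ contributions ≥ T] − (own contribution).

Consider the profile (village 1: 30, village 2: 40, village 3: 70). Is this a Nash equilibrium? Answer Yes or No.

No

Total = 140 ≥ 100: provided.
Village 1 (pledges 30, payoff 115): dropping to 0 → total 110, payoff 145. Profitable deviation.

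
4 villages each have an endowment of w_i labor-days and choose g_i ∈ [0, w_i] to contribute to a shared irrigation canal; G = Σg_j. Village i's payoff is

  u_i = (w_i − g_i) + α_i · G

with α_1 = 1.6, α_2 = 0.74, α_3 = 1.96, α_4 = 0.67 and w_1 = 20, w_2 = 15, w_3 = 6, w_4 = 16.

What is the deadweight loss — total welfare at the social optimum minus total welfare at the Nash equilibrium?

∂u_i/∂g_i = α_i − 1, so village i contributes w_i if α_i > 1, else 0.
α_i > 1 for i ∈ {1, 3}; NE contributions (20, 0, 6, 0), G = 26.
W^NE = Σw_i − G^NE + (Σα_i)·G^NE = 57 + 3.97·26 = 160.22.
Planner: ∂(Σu_j)/∂g_i = Σα_j − 1 = 3.97 > 0, so everyone contributes w_i; G^SO = 57, W^SO = 57 + 3.97·57 = 283.29.
Deadweight loss = 123.07.

123.07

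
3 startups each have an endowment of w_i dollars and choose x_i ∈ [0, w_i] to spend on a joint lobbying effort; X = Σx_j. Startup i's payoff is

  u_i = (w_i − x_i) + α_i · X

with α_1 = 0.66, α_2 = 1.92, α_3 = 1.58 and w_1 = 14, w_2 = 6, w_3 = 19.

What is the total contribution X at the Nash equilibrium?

25

∂u_i/∂x_i = α_i − 1, so startup i contributes w_i if α_i > 1, else 0.
α_i > 1 for i ∈ {2, 3}; NE contributions (0, 6, 19), X = 25.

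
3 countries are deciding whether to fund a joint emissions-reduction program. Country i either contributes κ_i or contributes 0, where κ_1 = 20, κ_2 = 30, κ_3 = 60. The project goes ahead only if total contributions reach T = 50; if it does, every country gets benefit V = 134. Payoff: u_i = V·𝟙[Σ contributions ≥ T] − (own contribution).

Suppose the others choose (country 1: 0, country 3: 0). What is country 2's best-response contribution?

0

Others' total = 0. Even contributing 30 gives 30 < 50: no benefit either way.
Best response: 0.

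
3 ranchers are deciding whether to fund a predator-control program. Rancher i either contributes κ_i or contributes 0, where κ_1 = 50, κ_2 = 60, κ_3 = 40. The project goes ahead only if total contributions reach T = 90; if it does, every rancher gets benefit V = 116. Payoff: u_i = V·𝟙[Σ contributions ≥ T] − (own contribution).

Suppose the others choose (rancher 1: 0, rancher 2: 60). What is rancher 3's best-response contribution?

40

Others' total = 60. Contributing 40 brings total to 100 ≥ 90: gain V − κ_3 = 76.
Best response: 40.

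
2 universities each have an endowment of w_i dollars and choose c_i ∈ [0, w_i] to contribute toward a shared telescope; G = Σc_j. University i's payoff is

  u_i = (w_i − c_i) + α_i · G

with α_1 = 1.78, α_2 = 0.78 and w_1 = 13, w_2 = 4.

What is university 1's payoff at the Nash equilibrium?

23.14

∂u_i/∂c_i = α_i − 1, so university i contributes w_i if α_i > 1, else 0.
α_i > 1 for i ∈ {1}; NE contributions (13, 0), G = 13.
u_1 = (13 − 13) + 1.78·13 = 23.14.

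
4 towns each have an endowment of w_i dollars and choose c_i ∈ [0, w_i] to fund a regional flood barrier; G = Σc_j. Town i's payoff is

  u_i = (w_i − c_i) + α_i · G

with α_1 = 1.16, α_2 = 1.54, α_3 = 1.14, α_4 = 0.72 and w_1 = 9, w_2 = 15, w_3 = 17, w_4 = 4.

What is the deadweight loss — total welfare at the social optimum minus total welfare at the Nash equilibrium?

14.24

∂u_i/∂c_i = α_i − 1, so town i contributes w_i if α_i > 1, else 0.
α_i > 1 for i ∈ {1, 2, 3}; NE contributions (9, 15, 17, 0), G = 41.
W^NE = Σw_i − G^NE + (Σα_i)·G^NE = 45 + 3.56·41 = 190.96.
Planner: ∂(Σu_j)/∂c_i = Σα_j − 1 = 3.56 > 0, so everyone contributes w_i; G^SO = 45, W^SO = 45 + 3.56·45 = 205.2.
Deadweight loss = 14.24.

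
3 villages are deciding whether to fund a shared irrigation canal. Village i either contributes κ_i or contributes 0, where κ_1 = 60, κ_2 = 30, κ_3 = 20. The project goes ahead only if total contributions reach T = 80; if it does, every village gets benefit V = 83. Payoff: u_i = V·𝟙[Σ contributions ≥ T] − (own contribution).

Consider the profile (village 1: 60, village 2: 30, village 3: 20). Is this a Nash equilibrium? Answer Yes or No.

Total = 110 ≥ 80: provided.
Village 1 (pledges 60, payoff 23): dropping to 0 → total 50, payoff 0. No gain.
Village 2 (pledges 30, payoff 53): dropping to 0 → total 80, payoff 83. Profitable deviation.

No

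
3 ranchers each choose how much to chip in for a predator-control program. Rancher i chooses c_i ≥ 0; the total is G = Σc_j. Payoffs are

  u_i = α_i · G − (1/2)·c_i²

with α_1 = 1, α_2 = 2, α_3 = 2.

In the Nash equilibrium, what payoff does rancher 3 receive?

Rancher i's FOC: ∂u_i/∂c_i = α_i − c_i = 0, so c_i* = α_i.
NE contributions = (1, 2, 2); G = 5.
u_3 = α_3·G − ½·(c_3)² = 2·5 − ½·2² = 8.

8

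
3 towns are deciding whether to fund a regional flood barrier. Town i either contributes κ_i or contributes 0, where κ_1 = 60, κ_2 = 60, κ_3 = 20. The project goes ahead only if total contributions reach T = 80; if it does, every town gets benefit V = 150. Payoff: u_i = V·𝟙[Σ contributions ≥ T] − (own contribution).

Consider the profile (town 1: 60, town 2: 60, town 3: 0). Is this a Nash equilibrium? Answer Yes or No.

Yes

Total = 120 ≥ 80: provided.
Town 1 (pledges 60, payoff 90): dropping to 0 → total 60, payoff 0. No gain.
Town 2 (pledges 60, payoff 90): dropping to 0 → total 60, payoff 0. No gain.
Town 3 (pledges 0, payoff 150): pledging 20 → total 140, payoff 130. No gain.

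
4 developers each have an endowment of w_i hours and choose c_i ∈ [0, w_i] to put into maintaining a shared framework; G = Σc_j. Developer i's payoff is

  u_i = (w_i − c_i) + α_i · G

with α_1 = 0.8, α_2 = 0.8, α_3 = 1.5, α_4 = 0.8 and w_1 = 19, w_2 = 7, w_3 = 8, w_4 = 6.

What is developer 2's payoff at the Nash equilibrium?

∂u_i/∂c_i = α_i − 1, so developer i contributes w_i if α_i > 1, else 0.
α_i > 1 for i ∈ {3}; NE contributions (0, 0, 8, 0), G = 8.
u_2 = (7 − 0) + 0.8·8 = 13.4.

13.4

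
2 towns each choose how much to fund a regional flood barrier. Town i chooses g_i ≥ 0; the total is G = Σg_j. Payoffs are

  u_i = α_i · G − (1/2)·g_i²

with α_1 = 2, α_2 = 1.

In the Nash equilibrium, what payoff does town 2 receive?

2.5

Town i's FOC: ∂u_i/∂g_i = α_i − g_i = 0, so g_i* = α_i.
NE contributions = (2, 1); G = 3.
u_2 = α_2·G − ½·(g_2)² = 1·3 − ½·1² = 2.5.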